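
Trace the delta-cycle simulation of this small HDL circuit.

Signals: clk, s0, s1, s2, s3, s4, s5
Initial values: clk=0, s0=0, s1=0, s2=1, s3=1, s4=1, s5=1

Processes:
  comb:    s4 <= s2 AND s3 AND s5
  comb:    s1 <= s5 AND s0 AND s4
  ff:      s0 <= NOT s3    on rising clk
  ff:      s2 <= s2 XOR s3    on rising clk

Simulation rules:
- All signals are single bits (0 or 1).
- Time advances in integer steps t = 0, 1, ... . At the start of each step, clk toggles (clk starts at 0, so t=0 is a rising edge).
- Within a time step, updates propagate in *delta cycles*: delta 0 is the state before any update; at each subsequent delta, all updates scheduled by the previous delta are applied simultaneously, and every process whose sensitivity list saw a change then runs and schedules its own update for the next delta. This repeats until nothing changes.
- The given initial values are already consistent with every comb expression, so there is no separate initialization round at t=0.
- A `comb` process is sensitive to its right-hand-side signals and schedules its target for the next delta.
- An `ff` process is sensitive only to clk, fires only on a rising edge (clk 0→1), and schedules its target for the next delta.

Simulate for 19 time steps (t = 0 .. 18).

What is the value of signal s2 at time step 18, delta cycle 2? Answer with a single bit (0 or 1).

1

t0.Δ0 s4=1 s5=1 clk=0 s0=0 s1=0 s2=1 s3=1
t0.Δ1 s4=1 s5=1 clk=1 s0=0 s1=0 s2=1 s3=1
t0.Δ2 s4=1 s5=1 clk=1 s0=0 s1=0 s2=0 s3=1
t0.Δ3 s4=0 s5=1 clk=1 s0=0 s1=0 s2=0 s3=1
t1.Δ0 s4=0 s5=1 clk=1 s0=0 s1=0 s2=0 s3=1
t1.Δ1 s4=0 s5=1 clk=0 s0=0 s1=0 s2=0 s3=1
t2.Δ0 s4=0 s5=1 clk=0 s0=0 s1=0 s2=0 s3=1
t2.Δ1 s4=0 s5=1 clk=1 s0=0 s1=0 s2=0 s3=1
t2.Δ2 s4=0 s5=1 clk=1 s0=0 s1=0 s2=1 s3=1
t2.Δ3 s4=1 s5=1 clk=1 s0=0 s1=0 s2=1 s3=1
t3.Δ0 s4=1 s5=1 clk=1 s0=0 s1=0 s2=1 s3=1
t3.Δ1 s4=1 s5=1 clk=0 s0=0 s1=0 s2=1 s3=1
t4.Δ0 s4=1 s5=1 clk=0 s0=0 s1=0 s2=1 s3=1
t4.Δ1 s4=1 s5=1 clk=1 s0=0 s1=0 s2=1 s3=1
t4.Δ2 s4=1 s5=1 clk=1 s0=0 s1=0 s2=0 s3=1
t4.Δ3 s4=0 s5=1 clk=1 s0=0 s1=0 s2=0 s3=1
t5.Δ0 s4=0 s5=1 clk=1 s0=0 s1=0 s2=0 s3=1
t5.Δ1 s4=0 s5=1 clk=0 s0=0 s1=0 s2=0 s3=1
t6.Δ0 s4=0 s5=1 clk=0 s0=0 s1=0 s2=0 s3=1
t6.Δ1 s4=0 s5=1 clk=1 s0=0 s1=0 s2=0 s3=1
t6.Δ2 s4=0 s5=1 clk=1 s0=0 s1=0 s2=1 s3=1
t6.Δ3 s4=1 s5=1 clk=1 s0=0 s1=0 s2=1 s3=1
t7.Δ0 s4=1 s5=1 clk=1 s0=0 s1=0 s2=1 s3=1
t7.Δ1 s4=1 s5=1 clk=0 s0=0 s1=0 s2=1 s3=1
t8.Δ0 s4=1 s5=1 clk=0 s0=0 s1=0 s2=1 s3=1
t8.Δ1 s4=1 s5=1 clk=1 s0=0 s1=0 s2=1 s3=1
t8.Δ2 s4=1 s5=1 clk=1 s0=0 s1=0 s2=0 s3=1
t8.Δ3 s4=0 s5=1 clk=1 s0=0 s1=0 s2=0 s3=1
t9.Δ0 s4=0 s5=1 clk=1 s0=0 s1=0 s2=0 s3=1
t9.Δ1 s4=0 s5=1 clk=0 s0=0 s1=0 s2=0 s3=1
t10.Δ0 s4=0 s5=1 clk=0 s0=0 s1=0 s2=0 s3=1
t10.Δ1 s4=0 s5=1 clk=1 s0=0 s1=0 s2=0 s3=1
t10.Δ2 s4=0 s5=1 clk=1 s0=0 s1=0 s2=1 s3=1
t10.Δ3 s4=1 s5=1 clk=1 s0=0 s1=0 s2=1 s3=1
t11.Δ0 s4=1 s5=1 clk=1 s0=0 s1=0 s2=1 s3=1
t11.Δ1 s4=1 s5=1 clk=0 s0=0 s1=0 s2=1 s3=1
t12.Δ0 s4=1 s5=1 clk=0 s0=0 s1=0 s2=1 s3=1
t12.Δ1 s4=1 s5=1 clk=1 s0=0 s1=0 s2=1 s3=1
t12.Δ2 s4=1 s5=1 clk=1 s0=0 s1=0 s2=0 s3=1
t12.Δ3 s4=0 s5=1 clk=1 s0=0 s1=0 s2=0 s3=1
t13.Δ0 s4=0 s5=1 clk=1 s0=0 s1=0 s2=0 s3=1
t13.Δ1 s4=0 s5=1 clk=0 s0=0 s1=0 s2=0 s3=1
t14.Δ0 s4=0 s5=1 clk=0 s0=0 s1=0 s2=0 s3=1
t14.Δ1 s4=0 s5=1 clk=1 s0=0 s1=0 s2=0 s3=1
t14.Δ2 s4=0 s5=1 clk=1 s0=0 s1=0 s2=1 s3=1
t14.Δ3 s4=1 s5=1 clk=1 s0=0 s1=0 s2=1 s3=1
t15.Δ0 s4=1 s5=1 clk=1 s0=0 s1=0 s2=1 s3=1
t15.Δ1 s4=1 s5=1 clk=0 s0=0 s1=0 s2=1 s3=1
t16.Δ0 s4=1 s5=1 clk=0 s0=0 s1=0 s2=1 s3=1
t16.Δ1 s4=1 s5=1 clk=1 s0=0 s1=0 s2=1 s3=1
t16.Δ2 s4=1 s5=1 clk=1 s0=0 s1=0 s2=0 s3=1
t16.Δ3 s4=0 s5=1 clk=1 s0=0 s1=0 s2=0 s3=1
t17.Δ0 s4=0 s5=1 clk=1 s0=0 s1=0 s2=0 s3=1
t17.Δ1 s4=0 s5=1 clk=0 s0=0 s1=0 s2=0 s3=1
t18.Δ0 s4=0 s5=1 clk=0 s0=0 s1=0 s2=0 s3=1
t18.Δ1 s4=0 s5=1 clk=1 s0=0 s1=0 s2=0 s3=1
t18.Δ2 s4=0 s5=1 clk=1 s0=0 s1=0 s2=1 s3=1
t18.Δ3 s4=1 s5=1 clk=1 s0=0 s1=0 s2=1 s3=1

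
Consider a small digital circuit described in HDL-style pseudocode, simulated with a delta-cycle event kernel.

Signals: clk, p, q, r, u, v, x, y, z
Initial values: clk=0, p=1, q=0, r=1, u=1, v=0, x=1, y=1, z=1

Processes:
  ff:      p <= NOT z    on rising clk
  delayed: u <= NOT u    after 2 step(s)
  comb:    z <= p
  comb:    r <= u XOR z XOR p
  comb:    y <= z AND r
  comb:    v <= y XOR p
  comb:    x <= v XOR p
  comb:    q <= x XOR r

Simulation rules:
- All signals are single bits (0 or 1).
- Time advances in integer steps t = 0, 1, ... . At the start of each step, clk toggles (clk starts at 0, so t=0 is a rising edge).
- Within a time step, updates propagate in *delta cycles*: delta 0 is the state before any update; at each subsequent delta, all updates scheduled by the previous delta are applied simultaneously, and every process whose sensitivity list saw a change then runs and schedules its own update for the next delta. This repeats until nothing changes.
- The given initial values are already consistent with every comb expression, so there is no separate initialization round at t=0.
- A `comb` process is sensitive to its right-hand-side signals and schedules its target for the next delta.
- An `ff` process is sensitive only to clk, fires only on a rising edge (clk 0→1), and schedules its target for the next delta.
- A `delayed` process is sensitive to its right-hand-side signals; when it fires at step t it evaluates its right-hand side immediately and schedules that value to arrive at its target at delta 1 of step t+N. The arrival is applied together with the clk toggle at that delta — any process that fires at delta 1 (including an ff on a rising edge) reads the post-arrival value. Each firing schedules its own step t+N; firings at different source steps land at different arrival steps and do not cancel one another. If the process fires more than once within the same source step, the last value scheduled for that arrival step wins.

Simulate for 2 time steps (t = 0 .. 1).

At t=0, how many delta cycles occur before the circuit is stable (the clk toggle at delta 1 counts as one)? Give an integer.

t=0 Δ0: x=1 p=1 clk=0 u=1 q=0 v=0 z=1 r=1 y=1
  Δ1: clk:0→1
  Δ2: p:1→0
  Δ3: x:1→0, v:0→1, z:1→0, r:1→0
  Δ4: x:0→1, r:0→1, y:1→0
  Δ5: v:1→0
  Δ6: x:1→0
  Δ7: q:0→1
  (7Δ to stable)
t=1 Δ0: x=0 p=0 clk=1 u=1 q=1 v=0 z=0 r=1 y=0
  Δ1: clk:1→0
  (1Δ to stable)

7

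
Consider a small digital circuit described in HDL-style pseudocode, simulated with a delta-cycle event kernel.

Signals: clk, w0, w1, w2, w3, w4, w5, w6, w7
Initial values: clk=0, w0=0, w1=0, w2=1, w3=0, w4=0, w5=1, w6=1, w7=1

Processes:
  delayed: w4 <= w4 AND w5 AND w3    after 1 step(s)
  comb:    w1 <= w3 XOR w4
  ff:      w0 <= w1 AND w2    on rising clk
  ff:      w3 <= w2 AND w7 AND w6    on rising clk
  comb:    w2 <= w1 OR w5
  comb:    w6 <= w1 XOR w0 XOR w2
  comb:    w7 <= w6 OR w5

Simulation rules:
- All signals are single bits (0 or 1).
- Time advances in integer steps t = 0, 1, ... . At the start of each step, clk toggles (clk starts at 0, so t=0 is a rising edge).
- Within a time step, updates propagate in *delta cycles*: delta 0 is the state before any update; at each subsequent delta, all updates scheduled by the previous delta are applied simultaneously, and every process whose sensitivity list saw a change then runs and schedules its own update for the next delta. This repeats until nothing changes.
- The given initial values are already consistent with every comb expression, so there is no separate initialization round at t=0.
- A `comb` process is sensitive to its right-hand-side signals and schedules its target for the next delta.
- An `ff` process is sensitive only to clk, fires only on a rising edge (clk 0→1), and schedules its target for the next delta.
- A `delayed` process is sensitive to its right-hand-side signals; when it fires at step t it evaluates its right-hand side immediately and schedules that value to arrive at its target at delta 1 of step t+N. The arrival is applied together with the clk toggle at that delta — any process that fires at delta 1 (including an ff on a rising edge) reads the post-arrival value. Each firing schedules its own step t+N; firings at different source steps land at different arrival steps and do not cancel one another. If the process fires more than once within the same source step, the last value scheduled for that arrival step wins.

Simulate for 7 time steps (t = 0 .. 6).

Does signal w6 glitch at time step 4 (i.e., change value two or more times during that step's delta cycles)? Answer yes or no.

t=0 Δ0: w4=0 w0=0 w2=1 w5=1 clk=0 w6=1 w3=0 w7=1 w1=0
  Δ1: clk:0→1
  Δ2: w3:0→1
  Δ3: w1:0→1
  Δ4: w6:1→0
  (4Δ to stable)
t=1 Δ0: w4=0 w0=0 w2=1 w5=1 clk=1 w6=0 w3=1 w7=1 w1=1
  Δ1: clk:1→0
  (1Δ to stable)
t=2 Δ0: w4=0 w0=0 w2=1 w5=1 clk=0 w6=0 w3=1 w7=1 w1=1
  Δ1: clk:0→1
  Δ2: w0:0→1, w3:1→0
  Δ3: w6:0→1, w1:1→0
  Δ4: w6:1→0
  (4Δ to stable)
t=3 Δ0: w4=0 w0=1 w2=1 w5=1 clk=1 w6=0 w3=0 w7=1 w1=0
  Δ1: clk:1→0
  (1Δ to stable)
t=4 Δ0: w4=0 w0=1 w2=1 w5=1 clk=0 w6=0 w3=0 w7=1 w1=0
  Δ1: clk:0→1
  Δ2: w0:1→0
  Δ3: w6:0→1
  (3Δ to stable)
t=5 Δ0: w4=0 w0=0 w2=1 w5=1 clk=1 w6=1 w3=0 w7=1 w1=0
  Δ1: clk:1→0
  (1Δ to stable)
t=6 Δ0: w4=0 w0=0 w2=1 w5=1 clk=0 w6=1 w3=0 w7=1 w1=0
  Δ1: clk:0→1
  Δ2: w3:0→1
  Δ3: w1:0→1
  Δ4: w6:1→0
  (4Δ to stable)

no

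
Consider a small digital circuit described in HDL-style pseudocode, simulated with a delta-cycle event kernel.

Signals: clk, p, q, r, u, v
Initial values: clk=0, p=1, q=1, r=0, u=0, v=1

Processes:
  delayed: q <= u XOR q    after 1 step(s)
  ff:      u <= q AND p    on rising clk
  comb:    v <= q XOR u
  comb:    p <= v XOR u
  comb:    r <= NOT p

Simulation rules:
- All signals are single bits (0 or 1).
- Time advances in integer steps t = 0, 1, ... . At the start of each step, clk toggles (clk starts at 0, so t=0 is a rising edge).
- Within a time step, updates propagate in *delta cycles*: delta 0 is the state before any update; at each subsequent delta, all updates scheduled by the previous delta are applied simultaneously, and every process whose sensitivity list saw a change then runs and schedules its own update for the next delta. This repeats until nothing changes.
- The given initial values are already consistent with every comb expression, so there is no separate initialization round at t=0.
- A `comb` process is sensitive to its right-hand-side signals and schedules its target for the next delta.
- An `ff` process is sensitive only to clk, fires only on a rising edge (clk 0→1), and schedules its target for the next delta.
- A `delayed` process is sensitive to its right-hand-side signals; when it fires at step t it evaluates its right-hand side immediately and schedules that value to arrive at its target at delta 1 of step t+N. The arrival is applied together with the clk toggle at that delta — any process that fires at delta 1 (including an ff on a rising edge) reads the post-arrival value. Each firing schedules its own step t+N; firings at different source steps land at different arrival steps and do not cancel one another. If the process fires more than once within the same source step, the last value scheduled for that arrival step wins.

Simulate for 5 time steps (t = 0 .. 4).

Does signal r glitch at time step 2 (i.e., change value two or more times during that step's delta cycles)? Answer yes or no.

no

t0.Δ0 p=1 v=1 q=1 r=0 u=0 clk=0
t0.Δ1 p=1 v=1 q=1 r=0 u=0 clk=1
t0.Δ2 p=1 v=1 q=1 r=0 u=1 clk=1
t0.Δ3 p=0 v=0 q=1 r=0 u=1 clk=1
t0.Δ4 p=1 v=0 q=1 r=1 u=1 clk=1
t0.Δ5 p=1 v=0 q=1 r=0 u=1 clk=1
t1.Δ0 p=1 v=0 q=1 r=0 u=1 clk=1
t1.Δ1 p=1 v=0 q=0 r=0 u=1 clk=0
t1.Δ2 p=1 v=1 q=0 r=0 u=1 clk=0
t1.Δ3 p=0 v=1 q=0 r=0 u=1 clk=0
t1.Δ4 p=0 v=1 q=0 r=1 u=1 clk=0
t2.Δ0 p=0 v=1 q=0 r=1 u=1 clk=0
t2.Δ1 p=0 v=1 q=1 r=1 u=1 clk=1
t2.Δ2 p=0 v=0 q=1 r=1 u=0 clk=1
t2.Δ3 p=0 v=1 q=1 r=1 u=0 clk=1
t2.Δ4 p=1 v=1 q=1 r=1 u=0 clk=1
t2.Δ5 p=1 v=1 q=1 r=0 u=0 clk=1
t3.Δ0 p=1 v=1 q=1 r=0 u=0 clk=1
t3.Δ1 p=1 v=1 q=1 r=0 u=0 clk=0
t4.Δ0 p=1 v=1 q=1 r=0 u=0 clk=0
t4.Δ1 p=1 v=1 q=1 r=0 u=0 clk=1
t4.Δ2 p=1 v=1 q=1 r=0 u=1 clk=1
t4.Δ3 p=0 v=0 q=1 r=0 u=1 clk=1
t4.Δ4 p=1 v=0 q=1 r=1 u=1 clk=1
t4.Δ5 p=1 v=0 q=1 r=0 u=1 clk=1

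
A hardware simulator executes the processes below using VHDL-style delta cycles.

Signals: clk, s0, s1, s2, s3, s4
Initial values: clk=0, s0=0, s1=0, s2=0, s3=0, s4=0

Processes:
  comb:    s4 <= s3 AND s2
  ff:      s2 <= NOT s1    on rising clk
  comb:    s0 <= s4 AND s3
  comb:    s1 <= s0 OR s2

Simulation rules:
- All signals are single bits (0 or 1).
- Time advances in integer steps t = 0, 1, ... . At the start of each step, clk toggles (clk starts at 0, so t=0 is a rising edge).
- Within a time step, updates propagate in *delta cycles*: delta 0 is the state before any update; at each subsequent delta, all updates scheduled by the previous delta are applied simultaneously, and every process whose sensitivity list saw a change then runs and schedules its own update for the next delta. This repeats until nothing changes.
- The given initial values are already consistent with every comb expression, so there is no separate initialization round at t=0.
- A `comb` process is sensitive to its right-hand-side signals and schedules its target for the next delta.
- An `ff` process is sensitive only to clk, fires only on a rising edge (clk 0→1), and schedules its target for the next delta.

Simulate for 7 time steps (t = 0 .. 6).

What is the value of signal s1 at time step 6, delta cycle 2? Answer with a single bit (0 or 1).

t0.Δ0 s4=0 s1=0 s0=0 s2=0 clk=0 s3=0
t0.Δ1 s4=0 s1=0 s0=0 s2=0 clk=1 s3=0
t0.Δ2 s4=0 s1=0 s0=0 s2=1 clk=1 s3=0
t0.Δ3 s4=0 s1=1 s0=0 s2=1 clk=1 s3=0
t1.Δ0 s4=0 s1=1 s0=0 s2=1 clk=1 s3=0
t1.Δ1 s4=0 s1=1 s0=0 s2=1 clk=0 s3=0
t2.Δ0 s4=0 s1=1 s0=0 s2=1 clk=0 s3=0
t2.Δ1 s4=0 s1=1 s0=0 s2=1 clk=1 s3=0
t2.Δ2 s4=0 s1=1 s0=0 s2=0 clk=1 s3=0
t2.Δ3 s4=0 s1=0 s0=0 s2=0 clk=1 s3=0
t3.Δ0 s4=0 s1=0 s0=0 s2=0 clk=1 s3=0
t3.Δ1 s4=0 s1=0 s0=0 s2=0 clk=0 s3=0
t4.Δ0 s4=0 s1=0 s0=0 s2=0 clk=0 s3=0
t4.Δ1 s4=0 s1=0 s0=0 s2=0 clk=1 s3=0
t4.Δ2 s4=0 s1=0 s0=0 s2=1 clk=1 s3=0
t4.Δ3 s4=0 s1=1 s0=0 s2=1 clk=1 s3=0
t5.Δ0 s4=0 s1=1 s0=0 s2=1 clk=1 s3=0
t5.Δ1 s4=0 s1=1 s0=0 s2=1 clk=0 s3=0
t6.Δ0 s4=0 s1=1 s0=0 s2=1 clk=0 s3=0
t6.Δ1 s4=0 s1=1 s0=0 s2=1 clk=1 s3=0
t6.Δ2 s4=0 s1=1 s0=0 s2=0 clk=1 s3=0
t6.Δ3 s4=0 s1=0 s0=0 s2=0 clk=1 s3=0

1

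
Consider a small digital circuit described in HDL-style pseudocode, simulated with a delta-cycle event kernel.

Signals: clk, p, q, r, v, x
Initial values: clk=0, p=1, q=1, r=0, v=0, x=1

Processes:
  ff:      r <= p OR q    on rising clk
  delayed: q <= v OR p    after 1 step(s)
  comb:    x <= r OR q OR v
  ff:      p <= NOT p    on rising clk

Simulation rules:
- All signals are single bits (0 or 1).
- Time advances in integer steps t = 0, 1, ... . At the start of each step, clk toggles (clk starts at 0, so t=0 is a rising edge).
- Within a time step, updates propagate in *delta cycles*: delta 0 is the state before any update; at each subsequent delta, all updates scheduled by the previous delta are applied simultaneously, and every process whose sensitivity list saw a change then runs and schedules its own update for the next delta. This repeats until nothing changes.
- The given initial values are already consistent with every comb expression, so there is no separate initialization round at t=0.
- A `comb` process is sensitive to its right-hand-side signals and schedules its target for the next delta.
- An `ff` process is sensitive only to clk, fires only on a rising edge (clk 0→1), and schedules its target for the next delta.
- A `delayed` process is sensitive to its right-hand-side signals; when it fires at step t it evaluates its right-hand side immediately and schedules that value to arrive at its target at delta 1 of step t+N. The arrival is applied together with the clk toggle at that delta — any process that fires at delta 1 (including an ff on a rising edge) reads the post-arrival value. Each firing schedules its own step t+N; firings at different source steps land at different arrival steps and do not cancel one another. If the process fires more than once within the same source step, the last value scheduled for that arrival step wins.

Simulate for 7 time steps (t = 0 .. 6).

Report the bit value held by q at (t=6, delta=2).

0

[bits: r,v,x,p,clk,q]
t=0: Δ0=001101 Δ1=001111 Δ2=101011 | 2Δ
t=1: Δ0=101011 Δ1=101000 | 1Δ
t=2: Δ0=101000 Δ1=101010 Δ2=001110 Δ3=000110 | 3Δ
t=3: Δ0=000110 Δ1=000101 Δ2=001101 | 2Δ
t=4: Δ0=001101 Δ1=001111 Δ2=101011 | 2Δ
t=5: Δ0=101011 Δ1=101000 | 1Δ
t=6: Δ0=101000 Δ1=101010 Δ2=001110 Δ3=000110 | 3Δ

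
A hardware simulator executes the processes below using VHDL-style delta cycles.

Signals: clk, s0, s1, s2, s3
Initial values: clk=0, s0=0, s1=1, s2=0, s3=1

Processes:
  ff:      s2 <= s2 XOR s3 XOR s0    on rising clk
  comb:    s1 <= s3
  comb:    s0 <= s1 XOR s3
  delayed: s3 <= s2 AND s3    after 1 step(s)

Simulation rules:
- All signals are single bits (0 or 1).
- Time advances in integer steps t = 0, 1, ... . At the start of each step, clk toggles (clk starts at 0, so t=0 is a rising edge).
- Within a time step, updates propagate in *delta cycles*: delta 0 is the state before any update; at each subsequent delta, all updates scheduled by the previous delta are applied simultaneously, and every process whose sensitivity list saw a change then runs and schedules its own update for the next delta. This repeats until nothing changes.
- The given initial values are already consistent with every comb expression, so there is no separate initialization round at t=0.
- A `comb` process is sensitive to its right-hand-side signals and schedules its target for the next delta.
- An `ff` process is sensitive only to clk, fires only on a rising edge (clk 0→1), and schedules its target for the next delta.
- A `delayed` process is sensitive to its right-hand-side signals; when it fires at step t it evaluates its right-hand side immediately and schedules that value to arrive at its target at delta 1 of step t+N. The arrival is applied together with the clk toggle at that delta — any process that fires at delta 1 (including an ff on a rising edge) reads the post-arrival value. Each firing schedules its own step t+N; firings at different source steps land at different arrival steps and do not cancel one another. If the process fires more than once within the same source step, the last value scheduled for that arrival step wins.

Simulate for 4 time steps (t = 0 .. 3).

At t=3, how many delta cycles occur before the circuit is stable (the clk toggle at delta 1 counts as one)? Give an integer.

3

t=0 Δ0: s0=0 s1=1 s3=1 clk=0 s2=0
  Δ1: clk:0→1
  Δ2: s2:0→1
  (2Δ to stable)
t=1 Δ0: s0=0 s1=1 s3=1 clk=1 s2=1
  Δ1: clk:1→0
  (1Δ to stable)
t=2 Δ0: s0=0 s1=1 s3=1 clk=0 s2=1
  Δ1: clk:0→1
  Δ2: s2:1→0
  (2Δ to stable)
t=3 Δ0: s0=0 s1=1 s3=1 clk=1 s2=0
  Δ1: s3:1→0, clk:1→0
  Δ2: s0:0→1, s1:1→0
  Δ3: s0:1→0
  (3Δ to stable)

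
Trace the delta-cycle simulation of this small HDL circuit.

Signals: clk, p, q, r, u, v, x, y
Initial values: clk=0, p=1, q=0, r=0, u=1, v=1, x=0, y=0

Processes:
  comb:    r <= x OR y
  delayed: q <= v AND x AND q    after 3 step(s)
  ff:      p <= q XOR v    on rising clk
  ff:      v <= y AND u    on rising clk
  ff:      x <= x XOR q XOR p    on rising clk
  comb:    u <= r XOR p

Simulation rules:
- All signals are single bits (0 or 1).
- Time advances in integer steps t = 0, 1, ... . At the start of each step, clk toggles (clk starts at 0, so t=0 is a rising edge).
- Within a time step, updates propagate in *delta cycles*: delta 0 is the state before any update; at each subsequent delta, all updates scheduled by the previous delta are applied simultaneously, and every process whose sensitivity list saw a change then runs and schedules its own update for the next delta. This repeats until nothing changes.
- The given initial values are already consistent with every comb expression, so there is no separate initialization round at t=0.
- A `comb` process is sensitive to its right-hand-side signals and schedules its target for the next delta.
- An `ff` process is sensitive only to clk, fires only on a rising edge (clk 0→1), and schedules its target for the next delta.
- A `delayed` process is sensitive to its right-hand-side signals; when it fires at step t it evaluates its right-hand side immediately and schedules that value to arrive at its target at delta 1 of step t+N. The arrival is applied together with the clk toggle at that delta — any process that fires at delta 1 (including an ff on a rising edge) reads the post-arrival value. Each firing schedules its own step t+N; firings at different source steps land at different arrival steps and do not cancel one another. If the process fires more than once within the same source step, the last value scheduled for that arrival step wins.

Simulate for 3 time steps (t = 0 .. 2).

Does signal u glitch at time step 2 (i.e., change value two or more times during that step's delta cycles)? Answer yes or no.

t=0 Δ0: u=1 clk=0 q=0 x=0 v=1 p=1 y=0 r=0
  Δ1: clk:0→1
  Δ2: x:0→1, v:1→0
  Δ3: r:0→1
  Δ4: u:1→0
  (4Δ to stable)
t=1 Δ0: u=0 clk=1 q=0 x=1 v=0 p=1 y=0 r=1
  Δ1: clk:1→0
  (1Δ to stable)
t=2 Δ0: u=0 clk=0 q=0 x=1 v=0 p=1 y=0 r=1
  Δ1: clk:0→1
  Δ2: x:1→0, p:1→0
  Δ3: u:0→1, r:1→0
  Δ4: u:1→0
  (4Δ to stable)

yes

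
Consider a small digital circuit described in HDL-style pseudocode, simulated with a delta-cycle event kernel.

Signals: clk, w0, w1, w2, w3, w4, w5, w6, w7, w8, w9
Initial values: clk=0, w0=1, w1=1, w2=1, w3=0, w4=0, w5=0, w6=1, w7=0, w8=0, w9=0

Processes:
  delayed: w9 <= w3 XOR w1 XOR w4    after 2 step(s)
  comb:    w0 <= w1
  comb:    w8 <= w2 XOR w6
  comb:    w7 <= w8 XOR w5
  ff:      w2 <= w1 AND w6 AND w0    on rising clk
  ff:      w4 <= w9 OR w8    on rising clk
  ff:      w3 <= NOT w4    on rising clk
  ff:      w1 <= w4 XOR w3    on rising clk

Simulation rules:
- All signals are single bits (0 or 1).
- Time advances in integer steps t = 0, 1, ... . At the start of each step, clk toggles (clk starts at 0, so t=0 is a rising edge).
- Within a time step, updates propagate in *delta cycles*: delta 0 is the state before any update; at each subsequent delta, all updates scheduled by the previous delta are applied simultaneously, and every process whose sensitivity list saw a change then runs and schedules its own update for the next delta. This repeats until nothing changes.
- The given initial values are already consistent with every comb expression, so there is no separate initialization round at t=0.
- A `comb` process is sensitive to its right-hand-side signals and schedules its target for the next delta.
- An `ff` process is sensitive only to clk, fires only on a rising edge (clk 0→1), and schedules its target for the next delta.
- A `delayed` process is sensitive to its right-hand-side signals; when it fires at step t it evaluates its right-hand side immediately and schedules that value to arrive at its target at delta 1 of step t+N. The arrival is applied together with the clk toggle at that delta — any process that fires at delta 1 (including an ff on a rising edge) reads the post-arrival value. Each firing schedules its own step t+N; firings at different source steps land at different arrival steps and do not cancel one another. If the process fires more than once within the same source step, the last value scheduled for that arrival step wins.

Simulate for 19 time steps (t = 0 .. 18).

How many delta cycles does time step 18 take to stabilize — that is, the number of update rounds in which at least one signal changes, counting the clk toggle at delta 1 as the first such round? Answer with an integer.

2

t=0 Δ0: w9=0 w8=0 w7=0 w3=0 w5=0 w6=1 w0=1 clk=0 w1=1 w4=0 w2=1
  Δ1: clk:0→1
  Δ2: w3:0→1, w1:1→0
  Δ3: w0:1→0
  (3Δ to stable)
t=1 Δ0: w9=0 w8=0 w7=0 w3=1 w5=0 w6=1 w0=0 clk=1 w1=0 w4=0 w2=1
  Δ1: clk:1→0
  (1Δ to stable)
t=2 Δ0: w9=0 w8=0 w7=0 w3=1 w5=0 w6=1 w0=0 clk=0 w1=0 w4=0 w2=1
  Δ1: w9:0→1, clk:0→1
  Δ2: w1:0→1, w4:0→1, w2:1→0
  Δ3: w8:0→1, w0:0→1
  Δ4: w7:0→1
  (4Δ to stable)
t=3 Δ0: w9=1 w8=1 w7=1 w3=1 w5=0 w6=1 w0=1 clk=1 w1=1 w4=1 w2=0
  Δ1: clk:1→0
  (1Δ to stable)
t=4 Δ0: w9=1 w8=1 w7=1 w3=1 w5=0 w6=1 w0=1 clk=0 w1=1 w4=1 w2=0
  Δ1: clk:0→1
  Δ2: w3:1→0, w1:1→0, w2:0→1
  Δ3: w8:1→0, w0:1→0
  Δ4: w7:1→0
  (4Δ to stable)
t=5 Δ0: w9=1 w8=0 w7=0 w3=0 w5=0 w6=1 w0=0 clk=1 w1=0 w4=1 w2=1
  Δ1: clk:1→0
  (1Δ to stable)
t=6 Δ0: w9=1 w8=0 w7=0 w3=0 w5=0 w6=1 w0=0 clk=0 w1=0 w4=1 w2=1
  Δ1: clk:0→1
  Δ2: w1:0→1, w2:1→0
  Δ3: w8:0→1, w0:0→1
  Δ4: w7:0→1
  (4Δ to stable)
t=7 Δ0: w9=1 w8=1 w7=1 w3=0 w5=0 w6=1 w0=1 clk=1 w1=1 w4=1 w2=0
  Δ1: clk:1→0
  (1Δ to stable)
t=8 Δ0: w9=1 w8=1 w7=1 w3=0 w5=0 w6=1 w0=1 clk=0 w1=1 w4=1 w2=0
  Δ1: w9:1→0, clk:0→1
  Δ2: w2:0→1
  Δ3: w8:1→0
  Δ4: w7:1→0
  (4Δ to stable)
t=9 Δ0: w9=0 w8=0 w7=0 w3=0 w5=0 w6=1 w0=1 clk=1 w1=1 w4=1 w2=1
  Δ1: clk:1→0
  (1Δ to stable)
t=10 Δ0: w9=0 w8=0 w7=0 w3=0 w5=0 w6=1 w0=1 clk=0 w1=1 w4=1 w2=1
  Δ1: clk:0→1
  Δ2: w4:1→0
  (2Δ to stable)
t=11 Δ0: w9=0 w8=0 w7=0 w3=0 w5=0 w6=1 w0=1 clk=1 w1=1 w4=0 w2=1
  Δ1: clk:1→0
  (1Δ to stable)
t=12 Δ0: w9=0 w8=0 w7=0 w3=0 w5=0 w6=1 w0=1 clk=0 w1=1 w4=0 w2=1
  Δ1: w9:0→1, clk:0→1
  Δ2: w3:0→1, w1:1→0, w4:0→1
  Δ3: w0:1→0
  (3Δ to stable)
t=13 Δ0: w9=1 w8=0 w7=0 w3=1 w5=0 w6=1 w0=0 clk=1 w1=0 w4=1 w2=1
  Δ1: clk:1→0
  (1Δ to stable)
t=14 Δ0: w9=1 w8=0 w7=0 w3=1 w5=0 w6=1 w0=0 clk=0 w1=0 w4=1 w2=1
  Δ1: w9:1→0, clk:0→1
  Δ2: w3:1→0, w4:1→0, w2:1→0
  Δ3: w8:0→1
  Δ4: w7:0→1
  (4Δ to stable)
t=15 Δ0: w9=0 w8=1 w7=1 w3=0 w5=0 w6=1 w0=0 clk=1 w1=0 w4=0 w2=0
  Δ1: clk:1→0
  (1Δ to stable)
t=16 Δ0: w9=0 w8=1 w7=1 w3=0 w5=0 w6=1 w0=0 clk=0 w1=0 w4=0 w2=0
  Δ1: clk:0→1
  Δ2: w3:0→1, w4:0→1
  (2Δ to stable)
t=17 Δ0: w9=0 w8=1 w7=1 w3=1 w5=0 w6=1 w0=0 clk=1 w1=0 w4=1 w2=0
  Δ1: clk:1→0
  (1Δ to stable)
t=18 Δ0: w9=0 w8=1 w7=1 w3=1 w5=0 w6=1 w0=0 clk=0 w1=0 w4=1 w2=0
  Δ1: clk:0→1
  Δ2: w3:1→0
  (2Δ to stable)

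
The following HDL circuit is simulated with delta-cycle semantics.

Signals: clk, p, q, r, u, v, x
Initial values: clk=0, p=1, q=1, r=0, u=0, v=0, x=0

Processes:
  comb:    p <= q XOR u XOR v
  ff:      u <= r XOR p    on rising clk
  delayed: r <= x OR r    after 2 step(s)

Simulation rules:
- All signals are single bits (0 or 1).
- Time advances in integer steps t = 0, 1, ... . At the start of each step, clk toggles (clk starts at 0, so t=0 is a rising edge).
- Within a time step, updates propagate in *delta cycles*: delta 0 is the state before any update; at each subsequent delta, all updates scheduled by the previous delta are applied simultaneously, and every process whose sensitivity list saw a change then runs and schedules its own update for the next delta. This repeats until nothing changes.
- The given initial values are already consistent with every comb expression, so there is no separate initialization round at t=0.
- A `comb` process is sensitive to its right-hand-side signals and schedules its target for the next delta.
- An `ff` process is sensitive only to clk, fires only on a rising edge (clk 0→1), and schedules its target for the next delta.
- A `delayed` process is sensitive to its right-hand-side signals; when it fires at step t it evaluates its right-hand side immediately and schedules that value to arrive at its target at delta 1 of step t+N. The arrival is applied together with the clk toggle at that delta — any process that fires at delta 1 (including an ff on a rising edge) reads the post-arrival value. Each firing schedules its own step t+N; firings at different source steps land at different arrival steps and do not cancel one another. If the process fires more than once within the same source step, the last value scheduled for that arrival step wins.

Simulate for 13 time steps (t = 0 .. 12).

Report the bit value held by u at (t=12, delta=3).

1

t0.Δ0 v=0 r=0 clk=0 q=1 u=0 x=0 p=1
t0.Δ1 v=0 r=0 clk=1 q=1 u=0 x=0 p=1
t0.Δ2 v=0 r=0 clk=1 q=1 u=1 x=0 p=1
t0.Δ3 v=0 r=0 clk=1 q=1 u=1 x=0 p=0
t1.Δ0 v=0 r=0 clk=1 q=1 u=1 x=0 p=0
t1.Δ1 v=0 r=0 clk=0 q=1 u=1 x=0 p=0
t2.Δ0 v=0 r=0 clk=0 q=1 u=1 x=0 p=0
t2.Δ1 v=0 r=0 clk=1 q=1 u=1 x=0 p=0
t2.Δ2 v=0 r=0 clk=1 q=1 u=0 x=0 p=0
t2.Δ3 v=0 r=0 clk=1 q=1 u=0 x=0 p=1
t3.Δ0 v=0 r=0 clk=1 q=1 u=0 x=0 p=1
t3.Δ1 v=0 r=0 clk=0 q=1 u=0 x=0 p=1
t4.Δ0 v=0 r=0 clk=0 q=1 u=0 x=0 p=1
t4.Δ1 v=0 r=0 clk=1 q=1 u=0 x=0 p=1
t4.Δ2 v=0 r=0 clk=1 q=1 u=1 x=0 p=1
t4.Δ3 v=0 r=0 clk=1 q=1 u=1 x=0 p=0
t5.Δ0 v=0 r=0 clk=1 q=1 u=1 x=0 p=0
t5.Δ1 v=0 r=0 clk=0 q=1 u=1 x=0 p=0
t6.Δ0 v=0 r=0 clk=0 q=1 u=1 x=0 p=0
t6.Δ1 v=0 r=0 clk=1 q=1 u=1 x=0 p=0
t6.Δ2 v=0 r=0 clk=1 q=1 u=0 x=0 p=0
t6.Δ3 v=0 r=0 clk=1 q=1 u=0 x=0 p=1
t7.Δ0 v=0 r=0 clk=1 q=1 u=0 x=0 p=1
t7.Δ1 v=0 r=0 clk=0 q=1 u=0 x=0 p=1
t8.Δ0 v=0 r=0 clk=0 q=1 u=0 x=0 p=1
t8.Δ1 v=0 r=0 clk=1 q=1 u=0 x=0 p=1
t8.Δ2 v=0 r=0 clk=1 q=1 u=1 x=0 p=1
t8.Δ3 v=0 r=0 clk=1 q=1 u=1 x=0 p=0
t9.Δ0 v=0 r=0 clk=1 q=1 u=1 x=0 p=0
t9.Δ1 v=0 r=0 clk=0 q=1 u=1 x=0 p=0
t10.Δ0 v=0 r=0 clk=0 q=1 u=1 x=0 p=0
t10.Δ1 v=0 r=0 clk=1 q=1 u=1 x=0 p=0
t10.Δ2 v=0 r=0 clk=1 q=1 u=0 x=0 p=0
t10.Δ3 v=0 r=0 clk=1 q=1 u=0 x=0 p=1
t11.Δ0 v=0 r=0 clk=1 q=1 u=0 x=0 p=1
t11.Δ1 v=0 r=0 clk=0 q=1 u=0 x=0 p=1
t12.Δ0 v=0 r=0 clk=0 q=1 u=0 x=0 p=1
t12.Δ1 v=0 r=0 clk=1 q=1 u=0 x=0 p=1
t12.Δ2 v=0 r=0 clk=1 q=1 u=1 x=0 p=1
t12.Δ3 v=0 r=0 clk=1 q=1 u=1 x=0 p=0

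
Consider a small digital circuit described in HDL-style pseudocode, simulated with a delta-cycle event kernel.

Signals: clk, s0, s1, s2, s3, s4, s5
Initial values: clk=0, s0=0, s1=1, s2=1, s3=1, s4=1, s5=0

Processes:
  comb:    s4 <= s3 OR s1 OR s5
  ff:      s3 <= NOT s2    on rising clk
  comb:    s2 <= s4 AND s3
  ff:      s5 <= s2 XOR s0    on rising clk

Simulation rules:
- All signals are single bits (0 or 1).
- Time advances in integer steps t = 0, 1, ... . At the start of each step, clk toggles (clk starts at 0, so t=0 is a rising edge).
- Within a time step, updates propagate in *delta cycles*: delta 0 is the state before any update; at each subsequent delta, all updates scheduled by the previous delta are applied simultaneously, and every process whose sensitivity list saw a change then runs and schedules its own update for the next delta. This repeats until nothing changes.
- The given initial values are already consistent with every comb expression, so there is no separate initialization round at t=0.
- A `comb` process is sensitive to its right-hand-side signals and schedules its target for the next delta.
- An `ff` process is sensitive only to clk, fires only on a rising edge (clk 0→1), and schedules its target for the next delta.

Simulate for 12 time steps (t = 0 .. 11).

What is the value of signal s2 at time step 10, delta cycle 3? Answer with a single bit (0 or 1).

1

t0.Δ0 clk=0 s3=1 s0=0 s5=0 s4=1 s2=1 s1=1
t0.Δ1 clk=1 s3=1 s0=0 s5=0 s4=1 s2=1 s1=1
t0.Δ2 clk=1 s3=0 s0=0 s5=1 s4=1 s2=1 s1=1
t0.Δ3 clk=1 s3=0 s0=0 s5=1 s4=1 s2=0 s1=1
t1.Δ0 clk=1 s3=0 s0=0 s5=1 s4=1 s2=0 s1=1
t1.Δ1 clk=0 s3=0 s0=0 s5=1 s4=1 s2=0 s1=1
t2.Δ0 clk=0 s3=0 s0=0 s5=1 s4=1 s2=0 s1=1
t2.Δ1 clk=1 s3=0 s0=0 s5=1 s4=1 s2=0 s1=1
t2.Δ2 clk=1 s3=1 s0=0 s5=0 s4=1 s2=0 s1=1
t2.Δ3 clk=1 s3=1 s0=0 s5=0 s4=1 s2=1 s1=1
t3.Δ0 clk=1 s3=1 s0=0 s5=0 s4=1 s2=1 s1=1
t3.Δ1 clk=0 s3=1 s0=0 s5=0 s4=1 s2=1 s1=1
t4.Δ0 clk=0 s3=1 s0=0 s5=0 s4=1 s2=1 s1=1
t4.Δ1 clk=1 s3=1 s0=0 s5=0 s4=1 s2=1 s1=1
t4.Δ2 clk=1 s3=0 s0=0 s5=1 s4=1 s2=1 s1=1
t4.Δ3 clk=1 s3=0 s0=0 s5=1 s4=1 s2=0 s1=1
t5.Δ0 clk=1 s3=0 s0=0 s5=1 s4=1 s2=0 s1=1
t5.Δ1 clk=0 s3=0 s0=0 s5=1 s4=1 s2=0 s1=1
t6.Δ0 clk=0 s3=0 s0=0 s5=1 s4=1 s2=0 s1=1
t6.Δ1 clk=1 s3=0 s0=0 s5=1 s4=1 s2=0 s1=1
t6.Δ2 clk=1 s3=1 s0=0 s5=0 s4=1 s2=0 s1=1
t6.Δ3 clk=1 s3=1 s0=0 s5=0 s4=1 s2=1 s1=1
t7.Δ0 clk=1 s3=1 s0=0 s5=0 s4=1 s2=1 s1=1
t7.Δ1 clk=0 s3=1 s0=0 s5=0 s4=1 s2=1 s1=1
t8.Δ0 clk=0 s3=1 s0=0 s5=0 s4=1 s2=1 s1=1
t8.Δ1 clk=1 s3=1 s0=0 s5=0 s4=1 s2=1 s1=1
t8.Δ2 clk=1 s3=0 s0=0 s5=1 s4=1 s2=1 s1=1
t8.Δ3 clk=1 s3=0 s0=0 s5=1 s4=1 s2=0 s1=1
t9.Δ0 clk=1 s3=0 s0=0 s5=1 s4=1 s2=0 s1=1
t9.Δ1 clk=0 s3=0 s0=0 s5=1 s4=1 s2=0 s1=1
t10.Δ0 clk=0 s3=0 s0=0 s5=1 s4=1 s2=0 s1=1
t10.Δ1 clk=1 s3=0 s0=0 s5=1 s4=1 s2=0 s1=1
t10.Δ2 clk=1 s3=1 s0=0 s5=0 s4=1 s2=0 s1=1
t10.Δ3 clk=1 s3=1 s0=0 s5=0 s4=1 s2=1 s1=1
t11.Δ0 clk=1 s3=1 s0=0 s5=0 s4=1 s2=1 s1=1
t11.Δ1 clk=0 s3=1 s0=0 s5=0 s4=1 s2=1 s1=1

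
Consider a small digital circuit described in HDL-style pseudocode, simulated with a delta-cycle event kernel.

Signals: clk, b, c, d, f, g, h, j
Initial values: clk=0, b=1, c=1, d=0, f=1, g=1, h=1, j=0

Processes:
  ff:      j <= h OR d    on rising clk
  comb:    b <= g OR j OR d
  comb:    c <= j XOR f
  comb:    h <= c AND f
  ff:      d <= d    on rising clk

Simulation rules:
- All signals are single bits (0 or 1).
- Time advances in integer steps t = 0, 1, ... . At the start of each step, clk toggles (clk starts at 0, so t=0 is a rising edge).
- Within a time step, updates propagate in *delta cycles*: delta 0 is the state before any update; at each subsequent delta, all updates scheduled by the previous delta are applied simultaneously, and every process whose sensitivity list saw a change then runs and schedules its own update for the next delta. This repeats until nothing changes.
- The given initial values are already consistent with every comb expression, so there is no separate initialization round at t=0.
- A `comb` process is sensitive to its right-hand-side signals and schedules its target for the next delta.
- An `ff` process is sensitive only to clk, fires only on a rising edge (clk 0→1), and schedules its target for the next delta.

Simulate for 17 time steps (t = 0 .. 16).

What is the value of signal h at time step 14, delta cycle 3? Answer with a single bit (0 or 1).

0

t=0 Δ0: d=0 g=1 clk=0 j=0 b=1 c=1 h=1 f=1
  Δ1: clk:0→1
  Δ2: j:0→1
  Δ3: c:1→0
  Δ4: h:1→0
  (4Δ to stable)
t=1 Δ0: d=0 g=1 clk=1 j=1 b=1 c=0 h=0 f=1
  Δ1: clk:1→0
  (1Δ to stable)
t=2 Δ0: d=0 g=1 clk=0 j=1 b=1 c=0 h=0 f=1
  Δ1: clk:0→1
  Δ2: j:1→0
  Δ3: c:0→1
  Δ4: h:0→1
  (4Δ to stable)
t=3 Δ0: d=0 g=1 clk=1 j=0 b=1 c=1 h=1 f=1
  Δ1: clk:1→0
  (1Δ to stable)
t=4 Δ0: d=0 g=1 clk=0 j=0 b=1 c=1 h=1 f=1
  Δ1: clk:0→1
  Δ2: j:0→1
  Δ3: c:1→0
  Δ4: h:1→0
  (4Δ to stable)
t=5 Δ0: d=0 g=1 clk=1 j=1 b=1 c=0 h=0 f=1
  Δ1: clk:1→0
  (1Δ to stable)
t=6 Δ0: d=0 g=1 clk=0 j=1 b=1 c=0 h=0 f=1
  Δ1: clk:0→1
  Δ2: j:1→0
  Δ3: c:0→1
  Δ4: h:0→1
  (4Δ to stable)
t=7 Δ0: d=0 g=1 clk=1 j=0 b=1 c=1 h=1 f=1
  Δ1: clk:1→0
  (1Δ to stable)
t=8 Δ0: d=0 g=1 clk=0 j=0 b=1 c=1 h=1 f=1
  Δ1: clk:0→1
  Δ2: j:0→1
  Δ3: c:1→0
  Δ4: h:1→0
  (4Δ to stable)
t=9 Δ0: d=0 g=1 clk=1 j=1 b=1 c=0 h=0 f=1
  Δ1: clk:1→0
  (1Δ to stable)
t=10 Δ0: d=0 g=1 clk=0 j=1 b=1 c=0 h=0 f=1
  Δ1: clk:0→1
  Δ2: j:1→0
  Δ3: c:0→1
  Δ4: h:0→1
  (4Δ to stable)
t=11 Δ0: d=0 g=1 clk=1 j=0 b=1 c=1 h=1 f=1
  Δ1: clk:1→0
  (1Δ to stable)
t=12 Δ0: d=0 g=1 clk=0 j=0 b=1 c=1 h=1 f=1
  Δ1: clk:0→1
  Δ2: j:0→1
  Δ3: c:1→0
  Δ4: h:1→0
  (4Δ to stable)
t=13 Δ0: d=0 g=1 clk=1 j=1 b=1 c=0 h=0 f=1
  Δ1: clk:1→0
  (1Δ to stable)
t=14 Δ0: d=0 g=1 clk=0 j=1 b=1 c=0 h=0 f=1
  Δ1: clk:0→1
  Δ2: j:1→0
  Δ3: c:0→1
  Δ4: h:0→1
  (4Δ to stable)
t=15 Δ0: d=0 g=1 clk=1 j=0 b=1 c=1 h=1 f=1
  Δ1: clk:1→0
  (1Δ to stable)
t=16 Δ0: d=0 g=1 clk=0 j=0 b=1 c=1 h=1 f=1
  Δ1: clk:0→1
  Δ2: j:0→1
  Δ3: c:1→0
  Δ4: h:1→0
  (4Δ to stable)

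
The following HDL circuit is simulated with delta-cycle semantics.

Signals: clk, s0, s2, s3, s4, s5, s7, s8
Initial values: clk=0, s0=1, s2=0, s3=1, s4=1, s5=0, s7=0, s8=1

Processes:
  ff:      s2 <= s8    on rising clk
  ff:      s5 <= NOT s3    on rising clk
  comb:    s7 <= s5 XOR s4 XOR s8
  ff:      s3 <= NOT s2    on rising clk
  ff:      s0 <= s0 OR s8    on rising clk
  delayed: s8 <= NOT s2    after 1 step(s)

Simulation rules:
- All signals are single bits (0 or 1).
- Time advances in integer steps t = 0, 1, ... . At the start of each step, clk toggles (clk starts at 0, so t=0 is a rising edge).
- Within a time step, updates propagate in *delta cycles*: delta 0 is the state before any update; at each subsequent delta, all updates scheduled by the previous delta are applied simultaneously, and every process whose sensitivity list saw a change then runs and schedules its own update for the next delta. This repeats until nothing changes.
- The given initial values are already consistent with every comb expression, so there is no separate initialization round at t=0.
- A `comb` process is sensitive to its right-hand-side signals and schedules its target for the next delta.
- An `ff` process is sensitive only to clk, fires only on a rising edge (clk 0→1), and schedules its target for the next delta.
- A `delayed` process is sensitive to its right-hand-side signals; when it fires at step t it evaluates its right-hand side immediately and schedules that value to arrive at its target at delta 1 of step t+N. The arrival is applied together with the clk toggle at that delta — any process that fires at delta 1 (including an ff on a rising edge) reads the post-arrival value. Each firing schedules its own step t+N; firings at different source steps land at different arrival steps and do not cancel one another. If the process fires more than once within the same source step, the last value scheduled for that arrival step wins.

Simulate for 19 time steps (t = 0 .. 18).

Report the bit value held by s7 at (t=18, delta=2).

t0.Δ0 s7=0 s4=1 s3=1 s2=0 s8=1 s5=0 s0=1 clk=0
t0.Δ1 s7=0 s4=1 s3=1 s2=0 s8=1 s5=0 s0=1 clk=1
t0.Δ2 s7=0 s4=1 s3=1 s2=1 s8=1 s5=0 s0=1 clk=1
t1.Δ0 s7=0 s4=1 s3=1 s2=1 s8=1 s5=0 s0=1 clk=1
t1.Δ1 s7=0 s4=1 s3=1 s2=1 s8=0 s5=0 s0=1 clk=0
t1.Δ2 s7=1 s4=1 s3=1 s2=1 s8=0 s5=0 s0=1 clk=0
t2.Δ0 s7=1 s4=1 s3=1 s2=1 s8=0 s5=0 s0=1 clk=0
t2.Δ1 s7=1 s4=1 s3=1 s2=1 s8=0 s5=0 s0=1 clk=1
t2.Δ2 s7=1 s4=1 s3=0 s2=0 s8=0 s5=0 s0=1 clk=1
t3.Δ0 s7=1 s4=1 s3=0 s2=0 s8=0 s5=0 s0=1 clk=1
t3.Δ1 s7=1 s4=1 s3=0 s2=0 s8=1 s5=0 s0=1 clk=0
t3.Δ2 s7=0 s4=1 s3=0 s2=0 s8=1 s5=0 s0=1 clk=0
t4.Δ0 s7=0 s4=1 s3=0 s2=0 s8=1 s5=0 s0=1 clk=0
t4.Δ1 s7=0 s4=1 s3=0 s2=0 s8=1 s5=0 s0=1 clk=1
t4.Δ2 s7=0 s4=1 s3=1 s2=1 s8=1 s5=1 s0=1 clk=1
t4.Δ3 s7=1 s4=1 s3=1 s2=1 s8=1 s5=1 s0=1 clk=1
t5.Δ0 s7=1 s4=1 s3=1 s2=1 s8=1 s5=1 s0=1 clk=1
t5.Δ1 s7=1 s4=1 s3=1 s2=1 s8=0 s5=1 s0=1 clk=0
t5.Δ2 s7=0 s4=1 s3=1 s2=1 s8=0 s5=1 s0=1 clk=0
t6.Δ0 s7=0 s4=1 s3=1 s2=1 s8=0 s5=1 s0=1 clk=0
t6.Δ1 s7=0 s4=1 s3=1 s2=1 s8=0 s5=1 s0=1 clk=1
t6.Δ2 s7=0 s4=1 s3=0 s2=0 s8=0 s5=0 s0=1 clk=1
t6.Δ3 s7=1 s4=1 s3=0 s2=0 s8=0 s5=0 s0=1 clk=1
t7.Δ0 s7=1 s4=1 s3=0 s2=0 s8=0 s5=0 s0=1 clk=1
t7.Δ1 s7=1 s4=1 s3=0 s2=0 s8=1 s5=0 s0=1 clk=0
t7.Δ2 s7=0 s4=1 s3=0 s2=0 s8=1 s5=0 s0=1 clk=0
t8.Δ0 s7=0 s4=1 s3=0 s2=0 s8=1 s5=0 s0=1 clk=0
t8.Δ1 s7=0 s4=1 s3=0 s2=0 s8=1 s5=0 s0=1 clk=1
t8.Δ2 s7=0 s4=1 s3=1 s2=1 s8=1 s5=1 s0=1 clk=1
t8.Δ3 s7=1 s4=1 s3=1 s2=1 s8=1 s5=1 s0=1 clk=1
t9.Δ0 s7=1 s4=1 s3=1 s2=1 s8=1 s5=1 s0=1 clk=1
t9.Δ1 s7=1 s4=1 s3=1 s2=1 s8=0 s5=1 s0=1 clk=0
t9.Δ2 s7=0 s4=1 s3=1 s2=1 s8=0 s5=1 s0=1 clk=0
t10.Δ0 s7=0 s4=1 s3=1 s2=1 s8=0 s5=1 s0=1 clk=0
t10.Δ1 s7=0 s4=1 s3=1 s2=1 s8=0 s5=1 s0=1 clk=1
t10.Δ2 s7=0 s4=1 s3=0 s2=0 s8=0 s5=0 s0=1 clk=1
t10.Δ3 s7=1 s4=1 s3=0 s2=0 s8=0 s5=0 s0=1 clk=1
t11.Δ0 s7=1 s4=1 s3=0 s2=0 s8=0 s5=0 s0=1 clk=1
t11.Δ1 s7=1 s4=1 s3=0 s2=0 s8=1 s5=0 s0=1 clk=0
t11.Δ2 s7=0 s4=1 s3=0 s2=0 s8=1 s5=0 s0=1 clk=0
t12.Δ0 s7=0 s4=1 s3=0 s2=0 s8=1 s5=0 s0=1 clk=0
t12.Δ1 s7=0 s4=1 s3=0 s2=0 s8=1 s5=0 s0=1 clk=1
t12.Δ2 s7=0 s4=1 s3=1 s2=1 s8=1 s5=1 s0=1 clk=1
t12.Δ3 s7=1 s4=1 s3=1 s2=1 s8=1 s5=1 s0=1 clk=1
t13.Δ0 s7=1 s4=1 s3=1 s2=1 s8=1 s5=1 s0=1 clk=1
t13.Δ1 s7=1 s4=1 s3=1 s2=1 s8=0 s5=1 s0=1 clk=0
t13.Δ2 s7=0 s4=1 s3=1 s2=1 s8=0 s5=1 s0=1 clk=0
t14.Δ0 s7=0 s4=1 s3=1 s2=1 s8=0 s5=1 s0=1 clk=0
t14.Δ1 s7=0 s4=1 s3=1 s2=1 s8=0 s5=1 s0=1 clk=1
t14.Δ2 s7=0 s4=1 s3=0 s2=0 s8=0 s5=0 s0=1 clk=1
t14.Δ3 s7=1 s4=1 s3=0 s2=0 s8=0 s5=0 s0=1 clk=1
t15.Δ0 s7=1 s4=1 s3=0 s2=0 s8=0 s5=0 s0=1 clk=1
t15.Δ1 s7=1 s4=1 s3=0 s2=0 s8=1 s5=0 s0=1 clk=0
t15.Δ2 s7=0 s4=1 s3=0 s2=0 s8=1 s5=0 s0=1 clk=0
t16.Δ0 s7=0 s4=1 s3=0 s2=0 s8=1 s5=0 s0=1 clk=0
t16.Δ1 s7=0 s4=1 s3=0 s2=0 s8=1 s5=0 s0=1 clk=1
t16.Δ2 s7=0 s4=1 s3=1 s2=1 s8=1 s5=1 s0=1 clk=1
t16.Δ3 s7=1 s4=1 s3=1 s2=1 s8=1 s5=1 s0=1 clk=1
t17.Δ0 s7=1 s4=1 s3=1 s2=1 s8=1 s5=1 s0=1 clk=1
t17.Δ1 s7=1 s4=1 s3=1 s2=1 s8=0 s5=1 s0=1 clk=0
t17.Δ2 s7=0 s4=1 s3=1 s2=1 s8=0 s5=1 s0=1 clk=0
t18.Δ0 s7=0 s4=1 s3=1 s2=1 s8=0 s5=1 s0=1 clk=0
t18.Δ1 s7=0 s4=1 s3=1 s2=1 s8=0 s5=1 s0=1 clk=1
t18.Δ2 s7=0 s4=1 s3=0 s2=0 s8=0 s5=0 s0=1 clk=1
t18.Δ3 s7=1 s4=1 s3=0 s2=0 s8=0 s5=0 s0=1 clk=1

0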